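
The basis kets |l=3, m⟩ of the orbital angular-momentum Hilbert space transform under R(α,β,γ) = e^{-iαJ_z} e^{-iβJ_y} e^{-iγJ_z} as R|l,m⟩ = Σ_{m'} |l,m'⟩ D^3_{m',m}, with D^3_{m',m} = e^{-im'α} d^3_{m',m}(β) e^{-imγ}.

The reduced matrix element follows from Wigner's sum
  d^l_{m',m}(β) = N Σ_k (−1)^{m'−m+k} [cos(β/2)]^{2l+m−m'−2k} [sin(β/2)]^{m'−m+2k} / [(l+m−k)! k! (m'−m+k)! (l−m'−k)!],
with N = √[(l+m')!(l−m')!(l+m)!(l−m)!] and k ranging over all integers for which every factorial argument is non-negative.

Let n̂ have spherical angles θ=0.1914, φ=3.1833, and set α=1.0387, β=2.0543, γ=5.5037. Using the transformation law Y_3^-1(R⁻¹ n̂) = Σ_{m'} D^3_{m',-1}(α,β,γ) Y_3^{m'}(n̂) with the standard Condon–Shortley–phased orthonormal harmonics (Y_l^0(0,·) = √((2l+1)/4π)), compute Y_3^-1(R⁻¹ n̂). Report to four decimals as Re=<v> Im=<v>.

Re=-0.1127 Im=0.0750

Need the full column D^3_{m',-1} for m'=−3..3 at α=1.0387, β=2.0543, γ=5.5037.
cos(β/2)=0.517260, sin(β/2)=0.855828
d^3_{-3,-1}: single k=2 term ⇒ +0.203074;  D = -0.140756+0.146379i
d^3_{-2,-1}: k∈[1..2] ⇒ +0.100215 -0.548677 = -0.448462;  D = -0.120864-0.431868i
d^3_{-1,-1}: k∈[0..2] ⇒ +0.019154 -0.419468 +0.861223 = +0.460909;  D = +0.445510+0.118141i
d^3_{0,-1}: k∈[0..2] ⇒ -0.109780 +0.901568 -0.822683 = -0.030895;  D = -0.021975+0.021716i
d^3_{1,-1}: k∈[0..2] ⇒ +0.314601 -1.148297 +0.392934 = -0.440762;  D = +0.107931+0.427343i
d^3_{2,-1}: k∈[0..1] ⇒ -0.548677 +0.751004 = +0.202327;  D = -0.194182-0.056829i
d^3_{3,-1}: single k=0 term ⇒ +0.555917;  D = -0.405242+0.380556i
Y_3^{m'}(θ=0.1914,φ=3.1833) and Σ D·Y over m':
  (-0.1408+0.1464i)·(-0.0028+0.0004i)  (-0.1209-0.4319i)·(+0.0362-0.0030i)  (+0.4455+0.1181i)·(-0.2346+0.0098i)  (-0.0220+0.0217i)·(+0.6664+0.0000i)  (+0.1079+0.4273i)·(+0.2346+0.0098i)  (-0.1942-0.0568i)·(+0.0362+0.0030i)  (-0.4052+0.3806i)·(+0.0028+0.0004i)
Y_3^-1(R⁻¹ n̂) = -0.112654+0.074994i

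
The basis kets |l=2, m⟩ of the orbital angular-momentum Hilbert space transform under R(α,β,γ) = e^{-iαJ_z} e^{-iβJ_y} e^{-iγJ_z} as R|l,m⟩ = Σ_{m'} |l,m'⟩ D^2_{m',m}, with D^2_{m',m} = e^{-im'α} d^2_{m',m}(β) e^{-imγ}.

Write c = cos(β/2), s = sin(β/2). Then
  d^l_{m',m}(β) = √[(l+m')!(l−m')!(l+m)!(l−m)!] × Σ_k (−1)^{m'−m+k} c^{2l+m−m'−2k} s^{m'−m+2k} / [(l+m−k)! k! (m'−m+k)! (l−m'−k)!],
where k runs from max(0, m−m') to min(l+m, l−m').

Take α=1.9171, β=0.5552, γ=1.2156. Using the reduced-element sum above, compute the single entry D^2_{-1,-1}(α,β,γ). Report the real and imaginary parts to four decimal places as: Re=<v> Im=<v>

D^2_{-1,-1}(1.9171,0.5552,1.2156) = e^{-i·-1·1.9171}·d^2_{-1,-1}(0.5552)·e^{-i·-1·1.2156}. Compute d first:
c=cos(0.5552/2)=0.961716, s=sin(0.5552/2)=0.274048; N=√[1·6·1·6]=6.000000
Admissible k: 0..1 (factorial args all ≥0)
  k=0: (−1)^0·6.0000/(6)·0.9617^4·0.2740^0 = +0.855435
  k=1: (−1)^1·6.0000/(2)·0.9617^2·0.2740^2 = -0.208386
d^2_{-1,-1}(0.5552) = +0.855435 -0.208386 = +0.647049
Phases: e^{-i·(-1)·1.9171}=-0.339423+0.940634i, e^{-i·(-1)·1.2156}=+0.347774+0.937578i ⇒ D=-0.647024+0.005754i

Re=-0.6470 Im=0.0058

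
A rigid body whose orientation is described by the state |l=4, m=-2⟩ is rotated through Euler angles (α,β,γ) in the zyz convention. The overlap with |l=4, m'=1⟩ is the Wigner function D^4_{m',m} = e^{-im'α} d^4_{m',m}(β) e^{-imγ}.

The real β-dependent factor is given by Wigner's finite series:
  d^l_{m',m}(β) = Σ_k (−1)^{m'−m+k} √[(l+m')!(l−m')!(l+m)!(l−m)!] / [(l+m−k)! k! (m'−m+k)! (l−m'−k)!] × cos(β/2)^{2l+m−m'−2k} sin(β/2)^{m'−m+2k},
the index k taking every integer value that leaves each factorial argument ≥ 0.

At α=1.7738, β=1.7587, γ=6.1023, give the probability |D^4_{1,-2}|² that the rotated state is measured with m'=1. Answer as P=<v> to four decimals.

P=0.1406

D^4_{1,-2}(1.7738,1.7587,6.1023) = e^{-i·1·1.7738}·d^4_{1,-2}(1.7587)·e^{-i·-2·6.1023}. Compute d first:
Half-angle: c=0.637652, s=0.770325. N=√(120·6·2·720)=1018.233765
Admissible k: 0..2 (factorial args all ≥0)
  k=0: (−1)^3·1018.2338/(72)·0.6377^5·0.7703^3 = -0.681483
  k=1: (−1)^4·1018.2338/(48)·0.6377^3·0.7703^5 = +1.491853
  k=2: (−1)^5·1018.2338/(240)·0.6377^1·0.7703^7 = -0.435448
d^4_{1,-2}(1.7587) = -0.681483 +1.491853 -0.435448 = +0.374923
|D^4_{1,-2}|² = |d^4_{1,-2}(β)|² = (+0.374923)² = 0.140567 (the z-rotation phases have unit modulus)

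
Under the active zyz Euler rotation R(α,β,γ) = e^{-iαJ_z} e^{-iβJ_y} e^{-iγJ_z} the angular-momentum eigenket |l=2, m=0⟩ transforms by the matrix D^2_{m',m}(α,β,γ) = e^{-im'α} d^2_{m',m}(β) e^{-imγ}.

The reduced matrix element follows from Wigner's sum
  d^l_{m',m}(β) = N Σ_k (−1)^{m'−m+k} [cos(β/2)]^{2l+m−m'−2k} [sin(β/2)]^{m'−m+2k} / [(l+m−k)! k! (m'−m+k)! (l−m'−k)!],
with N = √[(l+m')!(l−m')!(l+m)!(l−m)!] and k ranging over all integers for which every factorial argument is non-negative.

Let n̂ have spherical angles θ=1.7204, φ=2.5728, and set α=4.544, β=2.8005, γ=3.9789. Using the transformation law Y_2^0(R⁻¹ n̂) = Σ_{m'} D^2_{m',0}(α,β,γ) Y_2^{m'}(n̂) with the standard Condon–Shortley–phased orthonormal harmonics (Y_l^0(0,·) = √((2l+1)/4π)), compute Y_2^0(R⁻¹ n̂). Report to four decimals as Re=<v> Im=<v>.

Re=-0.3153 Im=0.0000

Need the full column D^2_{m',0} for m'=−2..2 at α=4.544, β=2.8005, γ=3.9789.
cos(β/2)=0.169721, sin(β/2)=0.985492
d^2_{-2,0}: single k=2 term ⇒ +0.068525;  D = -0.064676+0.022644i
d^2_{-1,0}: k∈[1..2] ⇒ +0.011801 -0.397897 = -0.386095;  D = +0.064707+0.380634i
d^2_{0,0}: k∈[0..2] ⇒ +0.000830 -0.111902 +0.943219 = +0.832148;  D = +0.832148+0.000000i
d^2_{1,0}: k∈[0..1] ⇒ -0.011801 +0.397897 = +0.386095;  D = -0.064707+0.380634i
d^2_{2,0}: single k=0 term ⇒ +0.068525;  D = -0.064676-0.022644i
Y_2^{m'}(θ=1.7204,φ=2.5728) and Σ D·Y over m':
  (-0.0647+0.0226i)·(+0.1586+0.3428i)  (+0.0647+0.3806i)·(+0.0959+0.0613i)  (+0.8321+0.0000i)·(-0.2944+0.0000i)  (-0.0647+0.3806i)·(-0.0959+0.0613i)  (-0.0647-0.0226i)·(+0.1586-0.3428i)
Y_2^0(R⁻¹ n̂) = -0.315266+0.000000i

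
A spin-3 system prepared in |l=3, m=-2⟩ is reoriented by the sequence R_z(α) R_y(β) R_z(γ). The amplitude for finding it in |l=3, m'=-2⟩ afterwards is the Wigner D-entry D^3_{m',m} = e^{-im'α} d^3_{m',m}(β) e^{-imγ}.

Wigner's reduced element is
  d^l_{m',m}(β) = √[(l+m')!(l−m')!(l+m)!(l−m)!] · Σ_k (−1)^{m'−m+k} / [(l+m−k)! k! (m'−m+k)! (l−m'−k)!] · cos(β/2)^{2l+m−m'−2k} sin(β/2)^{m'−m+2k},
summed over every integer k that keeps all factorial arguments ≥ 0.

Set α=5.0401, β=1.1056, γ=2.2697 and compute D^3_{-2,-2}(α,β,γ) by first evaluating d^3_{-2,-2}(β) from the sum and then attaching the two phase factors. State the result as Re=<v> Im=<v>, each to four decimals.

Re=0.1592 Im=-0.3040

D^3_{-2,-2}(5.0401,1.1056,2.2697) = e^{-i·-2·5.0401}·d^3_{-2,-2}(1.1056)·e^{-i·-2·2.2697}. Compute d first:
With c≡cos(β/2)=0.851058 and s≡sin(β/2)=0.525072, N=[1·120·1·120]^{1/2}=120.000000
k∈{0,1} keeps every argument non-negative
  k=0: (−1)^0·120.0000/(120)·0.8511^6·0.5251^0 = +0.379974
  k=1: (−1)^1·120.0000/(24)·0.8511^4·0.5251^2 = -0.723176
d^3_{-2,-2}(1.1056) = +0.379974 -0.723176 = -0.343202
D = (-0.792791-0.609494i)·(-0.343202)·(-0.172127-0.985075i) = +0.159224-0.304032i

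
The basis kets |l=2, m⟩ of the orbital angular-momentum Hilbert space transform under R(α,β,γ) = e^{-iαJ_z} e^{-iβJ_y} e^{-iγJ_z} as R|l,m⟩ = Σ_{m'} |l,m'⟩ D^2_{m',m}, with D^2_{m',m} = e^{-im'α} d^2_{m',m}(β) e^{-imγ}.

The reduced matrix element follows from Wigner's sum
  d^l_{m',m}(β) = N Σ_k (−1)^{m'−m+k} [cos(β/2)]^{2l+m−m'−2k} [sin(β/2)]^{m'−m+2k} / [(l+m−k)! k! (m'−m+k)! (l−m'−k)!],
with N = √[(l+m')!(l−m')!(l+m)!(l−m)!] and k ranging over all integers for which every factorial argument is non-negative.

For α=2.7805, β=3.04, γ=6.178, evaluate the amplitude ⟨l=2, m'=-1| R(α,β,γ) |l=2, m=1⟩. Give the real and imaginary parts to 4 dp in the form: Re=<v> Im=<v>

D^2_{-1,1}(2.7805,3.04,6.178) = e^{-i·-1·2.7805}·d^2_{-1,1}(3.04)·e^{-i·1·6.178}. Compute d first:
With c≡cos(β/2)=0.050774 and s≡sin(β/2)=0.998710, N=[1·6·6·1]^{1/2}=6.000000
k∈{2,3} keeps every argument non-negative
  k=2: (−1)^0·6.0000/(2)·0.0508^2·0.9987^2 = +0.007714
  k=3: (−1)^1·6.0000/(6)·0.0508^0·0.9987^4 = -0.994851
d^2_{-1,1}(3.04) = +0.007714 -0.994851 = -0.987136
Phases: e^{-i·(-1)·2.7805}=-0.935511+0.353297i, e^{-i·(1)·6.178}=+0.994473+0.104991i ⇒ D=+0.954989-0.249867i

Re=0.9550 Im=-0.2499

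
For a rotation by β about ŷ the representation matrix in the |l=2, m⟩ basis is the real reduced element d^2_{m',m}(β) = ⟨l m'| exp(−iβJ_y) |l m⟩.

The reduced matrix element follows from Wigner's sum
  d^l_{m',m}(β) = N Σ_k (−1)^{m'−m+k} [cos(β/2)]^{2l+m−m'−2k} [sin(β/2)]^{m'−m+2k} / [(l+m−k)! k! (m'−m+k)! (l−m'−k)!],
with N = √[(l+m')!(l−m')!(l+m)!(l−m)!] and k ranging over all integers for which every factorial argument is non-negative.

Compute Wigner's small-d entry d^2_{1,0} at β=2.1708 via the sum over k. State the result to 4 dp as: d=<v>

d^2_{1,0}(β=2.1708) via Wigner's sum:
c=cos(2.1708/2)=0.466559, s=sin(2.1708/2)=0.884490; N=√[6·1·2·2]=4.898979
k: max(0,(0)−(1))=0 … min(2+(0),2−(1))=1
  k=0: (−1)^1·4.8990/(2)·0.4666^3·0.8845^1 = -0.220033
  k=1: (−1)^2·4.8990/(2)·0.4666^1·0.8845^3 = +0.790790
d^2_{1,0}(2.1708) = -0.220033 +0.790790 = +0.570757

d=0.5708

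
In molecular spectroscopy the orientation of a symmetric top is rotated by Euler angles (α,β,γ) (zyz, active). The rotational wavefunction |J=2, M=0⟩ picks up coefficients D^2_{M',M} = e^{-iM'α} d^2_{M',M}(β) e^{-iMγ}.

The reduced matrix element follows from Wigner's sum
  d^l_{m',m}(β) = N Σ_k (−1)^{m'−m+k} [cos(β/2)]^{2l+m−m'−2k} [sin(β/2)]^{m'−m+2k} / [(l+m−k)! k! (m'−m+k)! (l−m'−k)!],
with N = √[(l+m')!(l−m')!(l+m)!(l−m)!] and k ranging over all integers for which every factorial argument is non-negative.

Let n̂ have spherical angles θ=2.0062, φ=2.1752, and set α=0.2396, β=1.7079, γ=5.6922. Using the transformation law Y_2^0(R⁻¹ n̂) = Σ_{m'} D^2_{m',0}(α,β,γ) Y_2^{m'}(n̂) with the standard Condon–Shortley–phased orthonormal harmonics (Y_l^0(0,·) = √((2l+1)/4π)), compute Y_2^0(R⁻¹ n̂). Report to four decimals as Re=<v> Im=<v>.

Re=-0.2500 Im=0.0000

Need the full column D^2_{m',0} for m'=−2..2 at α=0.2396, β=1.7079, γ=5.6922.
cos(β/2)=0.657010, sin(β/2)=0.753881
d^2_{-2,0}: single k=2 term ⇒ +0.600933;  D = +0.533247+0.277072i
d^2_{-1,0}: k∈[1..2] ⇒ +0.523716 -0.689536 = -0.165821;  D = -0.161084-0.039352i
d^2_{0,0}: k∈[0..2] ⇒ +0.186333 -0.981320 +0.323007 = -0.471980;  D = -0.471980+0.000000i
d^2_{1,0}: k∈[0..1] ⇒ -0.523716 +0.689536 = +0.165821;  D = +0.161084-0.039352i
d^2_{2,0}: single k=0 term ⇒ +0.600933;  D = +0.533247-0.277072i
Y_2^{m'}(θ=2.0062,φ=2.1752) and Σ D·Y over m':
  (+0.5332+0.2771i)·(-0.1125+0.2970i)  (-0.1611-0.0394i)·(+0.1679+0.2431i)  (-0.4720+0.0000i)·(-0.1471+0.0000i)  (+0.1611-0.0394i)·(-0.1679+0.2431i)  (+0.5332-0.2771i)·(-0.1125-0.2970i)
Y_2^0(R⁻¹ n̂) = -0.250046+0.000000i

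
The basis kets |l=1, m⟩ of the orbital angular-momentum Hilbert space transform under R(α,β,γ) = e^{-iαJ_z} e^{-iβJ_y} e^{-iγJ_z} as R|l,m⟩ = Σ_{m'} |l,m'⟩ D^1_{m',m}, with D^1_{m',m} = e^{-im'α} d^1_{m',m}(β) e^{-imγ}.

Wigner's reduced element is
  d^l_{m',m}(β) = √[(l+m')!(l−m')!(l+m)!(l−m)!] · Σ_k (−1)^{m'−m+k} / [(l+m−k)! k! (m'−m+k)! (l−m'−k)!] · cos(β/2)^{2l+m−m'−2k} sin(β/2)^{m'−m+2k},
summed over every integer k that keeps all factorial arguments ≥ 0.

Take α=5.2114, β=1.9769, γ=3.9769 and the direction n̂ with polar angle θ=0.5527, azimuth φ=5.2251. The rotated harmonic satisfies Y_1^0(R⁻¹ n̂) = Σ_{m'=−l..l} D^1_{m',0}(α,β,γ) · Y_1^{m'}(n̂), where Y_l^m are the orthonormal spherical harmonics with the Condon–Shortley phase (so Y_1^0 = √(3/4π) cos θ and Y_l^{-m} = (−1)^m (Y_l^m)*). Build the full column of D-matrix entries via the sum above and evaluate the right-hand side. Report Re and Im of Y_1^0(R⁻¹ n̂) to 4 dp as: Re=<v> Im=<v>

Re=0.0713 Im=0.0000

Need the full column D^1_{m',0} for m'=−1..1 at α=5.2114, β=1.9769, γ=3.9769.
cos(β/2)=0.549985, sin(β/2)=0.835175
d^1_{-1,0}: single k=1 term ⇒ +0.649596;  D = +0.310869-0.570382i
d^1_{0,0}: k∈[0..1] ⇒ +0.302484 -0.697516 = -0.395033;  D = -0.395033+0.000000i
d^1_{1,0}: single k=0 term ⇒ -0.649596;  D = -0.310869-0.570382i
Y_1^{m'}(θ=0.5527,φ=5.2251) and Σ D·Y over m':
  (+0.3109-0.5704i)·(+0.0890+0.1581i)  (-0.3950+0.0000i)·(+0.4159+0.0000i)  (-0.3109-0.5704i)·(-0.0890+0.1581i)
Y_1^0(R⁻¹ n̂) = +0.071349+0.000000i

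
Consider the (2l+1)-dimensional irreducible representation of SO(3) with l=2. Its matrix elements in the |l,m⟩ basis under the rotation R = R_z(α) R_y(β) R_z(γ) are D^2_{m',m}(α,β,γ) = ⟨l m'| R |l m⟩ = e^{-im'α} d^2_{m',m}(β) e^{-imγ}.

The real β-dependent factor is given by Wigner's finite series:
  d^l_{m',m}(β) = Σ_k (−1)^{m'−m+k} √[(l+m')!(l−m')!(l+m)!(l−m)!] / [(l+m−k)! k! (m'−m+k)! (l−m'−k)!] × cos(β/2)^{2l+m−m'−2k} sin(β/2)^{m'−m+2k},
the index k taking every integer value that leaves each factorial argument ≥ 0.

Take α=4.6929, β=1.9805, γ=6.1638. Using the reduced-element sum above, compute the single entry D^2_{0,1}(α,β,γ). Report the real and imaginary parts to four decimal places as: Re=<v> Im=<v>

Re=-0.4443 Im=-0.0533

First d^2_{0,1}(β=1.9805), then the phase factors e^{-i(0)α} and e^{-i(1)γ}:
Half-angle: c=0.548481, s=0.836163. N=√(2·2·6·1)=4.898979
Admissible k: 1..2 (factorial args all ≥0)
  k=1: (−1)^0·4.8990/(2)·0.5485^3·0.8362^1 = +0.337949
  k=2: (−1)^1·4.8990/(2)·0.5485^1·0.8362^3 = -0.785435
d^2_{0,1}(1.9805) = +0.337949 -0.785435 = -0.447486
Phases: e^{-i·(0)·4.6929}=+1.000000+0.000000i, e^{-i·(1)·6.1638}=+0.992882+0.119102i ⇒ D=-0.444301-0.053296i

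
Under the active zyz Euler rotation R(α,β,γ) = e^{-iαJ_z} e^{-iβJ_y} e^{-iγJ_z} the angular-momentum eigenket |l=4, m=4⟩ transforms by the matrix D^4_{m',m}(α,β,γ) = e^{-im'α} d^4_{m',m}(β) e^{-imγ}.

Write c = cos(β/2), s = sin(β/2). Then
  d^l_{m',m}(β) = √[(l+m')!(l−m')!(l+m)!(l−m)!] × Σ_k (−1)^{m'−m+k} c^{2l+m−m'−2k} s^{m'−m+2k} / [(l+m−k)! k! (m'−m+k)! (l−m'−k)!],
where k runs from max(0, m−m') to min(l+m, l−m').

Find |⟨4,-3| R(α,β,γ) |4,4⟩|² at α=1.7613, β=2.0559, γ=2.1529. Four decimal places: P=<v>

D^4_{-3,4}(1.7613,2.0559,2.1529) = e^{-i·-3·1.7613}·d^4_{-3,4}(2.0559)·e^{-i·4·2.1529}. Compute d first:
Half-angle: c=0.516575, s=0.856242. N=√(1·5040·40320·1)=14255.272709
k: max(0,(4)−(-3))=7 … min(4+(4),4−(-3))=7
  k=7: (−1)^0·14255.2727/(5040)·0.5166^1·0.8562^7 = +0.493008
d^4_{-3,4}(2.0559) = +0.493008
|D^4_{-3,4}|² = |d^4_{-3,4}(β)|² = (+0.493008)² = 0.243056 (the z-rotation phases have unit modulus)

P=0.2431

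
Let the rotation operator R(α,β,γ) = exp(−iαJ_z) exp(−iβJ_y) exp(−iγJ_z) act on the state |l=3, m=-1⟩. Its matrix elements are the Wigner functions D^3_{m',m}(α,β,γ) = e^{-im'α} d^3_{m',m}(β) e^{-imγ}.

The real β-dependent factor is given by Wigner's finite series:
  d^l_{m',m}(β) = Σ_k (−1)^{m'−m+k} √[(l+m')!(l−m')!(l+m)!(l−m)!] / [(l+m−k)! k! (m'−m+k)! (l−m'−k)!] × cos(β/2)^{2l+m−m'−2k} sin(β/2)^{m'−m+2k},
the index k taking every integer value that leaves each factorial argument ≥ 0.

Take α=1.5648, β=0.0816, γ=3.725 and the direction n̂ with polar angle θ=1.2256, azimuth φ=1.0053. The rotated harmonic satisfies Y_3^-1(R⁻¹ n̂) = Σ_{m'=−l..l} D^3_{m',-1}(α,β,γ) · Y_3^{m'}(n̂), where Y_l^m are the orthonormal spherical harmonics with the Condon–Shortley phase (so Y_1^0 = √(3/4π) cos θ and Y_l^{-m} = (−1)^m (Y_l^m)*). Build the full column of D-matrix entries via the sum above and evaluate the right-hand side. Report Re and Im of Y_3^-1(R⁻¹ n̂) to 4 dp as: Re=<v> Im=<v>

Need the full column D^3_{m',-1} for m'=−3..3 at α=1.5648, β=0.0816, γ=3.725.
cos(β/2)=0.999168, sin(β/2)=0.040789
d^3_{-3,-1}: single k=2 term ⇒ +0.006422;  D = -0.003441+0.005423i
d^3_{-2,-1}: k∈[1..2] ⇒ +0.128449 -0.000428 = +0.128021;  D = +0.107683+0.069237i
d^3_{-1,-1}: k∈[0..2] ⇒ +0.995017 -0.013265 +0.000017 = +0.981768;  D = +0.535905-0.822603i
d^3_{0,-1}: k∈[0..2] ⇒ -0.140709 +0.000703 -0.000000 = -0.140006;  D = +0.116848+0.077125i
d^3_{1,-1}: k∈[0..2] ⇒ +0.009949 -0.000022 +0.000000 = +0.009927;  D = -0.005518+0.008252i
d^3_{2,-1}: k∈[0..1] ⇒ -0.000428 +0.000000 = -0.000428;  D = -0.000354-0.000240i
d^3_{3,-1}: single k=0 term ⇒ +0.000011;  D = +0.000006-0.000009i
Y_3^{m'}(θ=1.2256,φ=1.0053) and Σ D·Y over m':
  (-0.0034+0.0054i)·(-0.3449-0.0436i)  (+0.1077+0.0692i)·(-0.1304-0.2771i)  (+0.5359-0.8226i)·(-0.0697+0.1098i)  (+0.1168+0.0771i)·(-0.3065+0.0000i)  (-0.0055+0.0083i)·(+0.0697+0.1098i)  (-0.0004-0.0002i)·(-0.1304+0.2771i)  (+0.0000-0.0000i)·(+0.3449-0.0436i)
Y_3^-1(R⁻¹ n̂) = +0.022537+0.051802i

Re=0.0225 Im=0.0518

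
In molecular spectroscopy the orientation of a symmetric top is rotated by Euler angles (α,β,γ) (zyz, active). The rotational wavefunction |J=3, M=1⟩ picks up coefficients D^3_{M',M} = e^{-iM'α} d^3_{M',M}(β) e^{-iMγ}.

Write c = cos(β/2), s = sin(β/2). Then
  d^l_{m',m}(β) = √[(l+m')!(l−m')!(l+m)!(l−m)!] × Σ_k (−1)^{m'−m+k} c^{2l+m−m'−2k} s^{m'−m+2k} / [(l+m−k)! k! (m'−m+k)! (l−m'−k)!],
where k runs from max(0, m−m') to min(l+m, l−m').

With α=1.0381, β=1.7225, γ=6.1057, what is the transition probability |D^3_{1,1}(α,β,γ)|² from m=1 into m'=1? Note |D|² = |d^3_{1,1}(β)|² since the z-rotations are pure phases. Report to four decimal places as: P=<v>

P=0.0082

First d^3_{1,1}(β=1.7225), then the phase factors e^{-i(1)α} and e^{-i(1)γ}:
Half-angle: c=0.651490, s=0.758658. N=√(24·2·24·2)=48.000000
k: max(0,(1)−(1))=0 … min(3+(1),3−(1))=2
  k=0: (−1)^0·48.0000/(48)·0.6515^6·0.7587^0 = +0.076462
  k=1: (−1)^1·48.0000/(6)·0.6515^4·0.7587^2 = -0.829491
  k=2: (−1)^2·48.0000/(8)·0.6515^2·0.7587^4 = +0.843625
d^3_{1,1}(1.7225) = +0.076462 -0.829491 +0.843625 = +0.090596
|D^3_{1,1}|² = |d^3_{1,1}(β)|² = (+0.090596)² = 0.008208 (the z-rotation phases have unit modulus)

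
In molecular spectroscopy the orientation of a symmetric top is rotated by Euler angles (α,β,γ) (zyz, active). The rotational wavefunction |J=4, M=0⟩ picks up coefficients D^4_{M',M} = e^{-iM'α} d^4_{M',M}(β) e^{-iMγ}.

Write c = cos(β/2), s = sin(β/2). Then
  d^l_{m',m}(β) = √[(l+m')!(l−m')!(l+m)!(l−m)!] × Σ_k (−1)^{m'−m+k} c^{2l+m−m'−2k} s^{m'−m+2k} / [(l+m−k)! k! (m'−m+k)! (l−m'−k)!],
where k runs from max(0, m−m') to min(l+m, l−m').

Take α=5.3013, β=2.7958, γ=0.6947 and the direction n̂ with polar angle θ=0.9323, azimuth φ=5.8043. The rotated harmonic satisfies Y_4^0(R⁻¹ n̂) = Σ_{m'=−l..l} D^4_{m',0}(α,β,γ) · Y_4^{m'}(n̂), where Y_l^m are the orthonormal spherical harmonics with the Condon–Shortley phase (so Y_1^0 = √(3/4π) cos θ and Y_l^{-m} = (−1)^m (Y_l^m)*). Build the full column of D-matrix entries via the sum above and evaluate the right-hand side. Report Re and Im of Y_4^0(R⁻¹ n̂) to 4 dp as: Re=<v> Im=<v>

Need the full column D^4_{m',0} for m'=−4..4 at α=5.3013, β=2.7958, γ=0.6947.
cos(β/2)=0.172036, sin(β/2)=0.985091
d^4_{-4,0}: single k=4 term ⇒ +0.006901;  D = -0.004877+0.004883i
d^4_{-3,0}: k∈[3..4] ⇒ +0.001704 -0.055886 = -0.054182;  D = +0.053145+0.010548i
d^4_{-2,0}: k∈[2..4] ⇒ +0.000239 -0.020868 +0.256577 = +0.235948;  D = -0.090353-0.217963i
d^4_{-1,0}: k∈[1..4] ⇒ +0.000020 -0.003865 +0.126738 -0.692577 = -0.569685;  D = -0.316435+0.473719i
d^4_{0,0}: k∈[0..4] ⇒ +0.000001 -0.000403 +0.029695 -0.432730 +0.886767 = +0.483331;  D = +0.483331+0.000000i
d^4_{1,0}: k∈[0..3] ⇒ -0.000020 +0.003865 -0.126738 +0.692577 = +0.569685;  D = +0.316435+0.473719i
d^4_{2,0}: k∈[0..2] ⇒ +0.000239 -0.020868 +0.256577 = +0.235948;  D = -0.090353+0.217963i
d^4_{3,0}: k∈[0..1] ⇒ -0.001704 +0.055886 = +0.054182;  D = -0.053145+0.010548i
d^4_{4,0}: single k=0 term ⇒ +0.006901;  D = -0.004877-0.004883i
Y_4^{m'}(θ=0.9323,φ=5.8043) and Σ D·Y over m':
  (-0.0049+0.0049i)·(-0.0622+0.1732i)  (+0.0531+0.0105i)·(+0.0517+0.3828i)  (-0.0904-0.2180i)·(+0.1845+0.2622i)  (-0.3164+0.4737i)·(-0.1032-0.0536i)  (+0.4833+0.0000i)·(-0.3428+0.0000i)  (+0.3164+0.4737i)·(+0.1032-0.0536i)  (-0.0904+0.2180i)·(+0.1845-0.2622i)  (-0.0531+0.0105i)·(-0.0517+0.3828i)  (-0.0049-0.0049i)·(-0.0622-0.1732i)
Y_4^0(R⁻¹ n̂) = +0.027720+0.000000i

Re=0.0277 Im=0.0000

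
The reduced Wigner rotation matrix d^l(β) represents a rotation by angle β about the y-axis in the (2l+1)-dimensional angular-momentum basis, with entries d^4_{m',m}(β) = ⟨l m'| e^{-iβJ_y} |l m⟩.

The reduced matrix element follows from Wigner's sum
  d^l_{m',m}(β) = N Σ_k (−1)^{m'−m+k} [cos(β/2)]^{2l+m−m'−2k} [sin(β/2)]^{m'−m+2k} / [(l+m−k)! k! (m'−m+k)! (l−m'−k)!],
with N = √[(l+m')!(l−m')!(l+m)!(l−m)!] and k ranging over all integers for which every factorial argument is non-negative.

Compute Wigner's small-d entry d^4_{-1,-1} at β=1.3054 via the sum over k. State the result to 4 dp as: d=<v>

d^4_{-1,-1}(β=1.3054) via Wigner's sum:
With c≡cos(β/2)=0.794447 and s≡sin(β/2)=0.607334, N=[6·120·6·120]^{1/2}=720.000000
Admissible k: 0..3 (factorial args all ≥0)
  k=0: (−1)^0·720.0000/(720)·0.7944^8·0.6073^0 = +0.158679
  k=1: (−1)^1·720.0000/(48)·0.7944^6·0.6073^2 = -1.391026
  k=2: (−1)^2·720.0000/(24)·0.7944^4·0.6073^4 = +1.625886
  k=3: (−1)^3·720.0000/(72)·0.7944^2·0.6073^6 = -0.316733
d^4_{-1,-1}(1.3054) = +0.158679 -1.391026 +1.625886 -0.316733 = +0.076806

d=0.0768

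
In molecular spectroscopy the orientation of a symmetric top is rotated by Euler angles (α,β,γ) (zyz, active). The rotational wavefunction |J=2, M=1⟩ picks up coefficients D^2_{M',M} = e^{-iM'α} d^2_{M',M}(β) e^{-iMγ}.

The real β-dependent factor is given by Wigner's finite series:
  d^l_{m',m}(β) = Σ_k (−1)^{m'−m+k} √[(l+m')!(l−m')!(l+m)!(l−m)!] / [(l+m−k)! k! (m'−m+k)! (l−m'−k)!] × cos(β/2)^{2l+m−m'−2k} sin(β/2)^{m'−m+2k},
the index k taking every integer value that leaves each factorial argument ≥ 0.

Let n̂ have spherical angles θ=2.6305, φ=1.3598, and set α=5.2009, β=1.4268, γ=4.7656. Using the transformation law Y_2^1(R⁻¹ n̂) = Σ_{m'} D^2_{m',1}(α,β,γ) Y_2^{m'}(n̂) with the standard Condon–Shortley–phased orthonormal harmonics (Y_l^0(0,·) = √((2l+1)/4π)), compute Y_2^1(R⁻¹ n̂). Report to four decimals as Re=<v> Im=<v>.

Need the full column D^2_{m',1} for m'=−2..2 at α=5.2009, β=1.4268, γ=4.7656.
cos(β/2)=0.756141, sin(β/2)=0.654408
d^2_{-2,1}: single k=3 term ⇒ +0.423818;  D = +0.338166-0.255471i
d^2_{-1,1}: k∈[2..3] ⇒ +0.734556 -0.183398 = +0.551158;  D = +0.499759+0.232413i
d^2_{0,1}: k∈[1..2] ⇒ +0.693000 -0.519069 = +0.173931;  D = +0.009251+0.173685i
d^2_{1,1}: k∈[0..1] ⇒ +0.326898 -0.734556 = -0.407658;  D = +0.349291-0.210194i
d^2_{2,1}: single k=0 term ⇒ -0.565832;  D = +0.485155+0.291188i
Y_2^{m'}(θ=2.6305,φ=1.3598) and Σ D·Y over m':
  (+0.3382-0.2555i)·(-0.0843-0.0379i)  (+0.4998+0.2324i)·(-0.0690+0.3223i)  (+0.0093+0.1737i)·(+0.4044+0.0000i)  (+0.3493-0.2102i)·(+0.0690+0.3223i)  (+0.4852+0.2912i)·(-0.0843+0.0379i)
Y_2^1(R⁻¹ n̂) = -0.103911+0.315872i

Re=-0.1039 Im=0.3159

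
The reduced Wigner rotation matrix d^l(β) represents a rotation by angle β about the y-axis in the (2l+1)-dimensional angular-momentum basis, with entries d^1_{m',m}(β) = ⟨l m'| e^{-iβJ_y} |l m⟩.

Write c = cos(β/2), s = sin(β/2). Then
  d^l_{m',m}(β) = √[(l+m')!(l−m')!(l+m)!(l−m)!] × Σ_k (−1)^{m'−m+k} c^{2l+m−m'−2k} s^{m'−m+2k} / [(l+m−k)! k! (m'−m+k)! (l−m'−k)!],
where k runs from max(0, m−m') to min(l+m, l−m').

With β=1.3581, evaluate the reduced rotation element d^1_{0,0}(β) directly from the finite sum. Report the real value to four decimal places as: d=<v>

d=0.2111

d^1_{0,0}(β=1.3581) via Wigner's sum:
Half-angle: c=0.778170, s=0.628054. N=√(1·1·1·1)=1.000000
k∈{0,1} keeps every argument non-negative
  k=0: (−1)^0·1.0000/(1)·0.7782^2·0.6281^0 = +0.605548
  k=1: (−1)^1·1.0000/(1)·0.7782^0·0.6281^2 = -0.394452
d^1_{0,0}(1.3581) = +0.605548 -0.394452 = +0.211096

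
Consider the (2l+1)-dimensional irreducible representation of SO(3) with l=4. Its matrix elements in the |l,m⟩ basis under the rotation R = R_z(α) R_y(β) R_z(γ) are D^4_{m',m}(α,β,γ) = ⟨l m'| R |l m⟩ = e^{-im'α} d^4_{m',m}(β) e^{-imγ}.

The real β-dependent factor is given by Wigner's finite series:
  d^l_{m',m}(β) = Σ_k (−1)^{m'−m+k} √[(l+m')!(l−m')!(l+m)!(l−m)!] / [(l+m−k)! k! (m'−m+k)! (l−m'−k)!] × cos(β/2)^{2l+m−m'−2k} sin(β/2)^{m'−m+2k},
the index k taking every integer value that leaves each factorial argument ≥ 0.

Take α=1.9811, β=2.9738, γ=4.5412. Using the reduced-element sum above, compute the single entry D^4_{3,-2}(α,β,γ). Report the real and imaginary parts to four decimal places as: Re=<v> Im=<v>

Re=-0.2994 Im=0.0007

First d^4_{3,-2}(β=2.9738), then the phase factors e^{-i(3)α} and e^{-i(-2)γ}:
Half-angle: c=0.083798, s=0.996483. N=√(5040·1·2·720)=2693.993318
The bounds max(0,m−m')=0 and min(l+m,l−m')=1 give 2 terms
  k=0: (−1)^5·2693.9933/(240)·0.0838^3·0.9965^5 = -0.006490
  k=1: (−1)^6·2693.9933/(720)·0.0838^1·0.9965^7 = +0.305905
d^4_{3,-2}(2.9738) = -0.006490 +0.305905 = +0.299415
D = (+0.942793+0.333379i)·(+0.299415)·(-0.941959+0.335728i) = -0.299414+0.000746i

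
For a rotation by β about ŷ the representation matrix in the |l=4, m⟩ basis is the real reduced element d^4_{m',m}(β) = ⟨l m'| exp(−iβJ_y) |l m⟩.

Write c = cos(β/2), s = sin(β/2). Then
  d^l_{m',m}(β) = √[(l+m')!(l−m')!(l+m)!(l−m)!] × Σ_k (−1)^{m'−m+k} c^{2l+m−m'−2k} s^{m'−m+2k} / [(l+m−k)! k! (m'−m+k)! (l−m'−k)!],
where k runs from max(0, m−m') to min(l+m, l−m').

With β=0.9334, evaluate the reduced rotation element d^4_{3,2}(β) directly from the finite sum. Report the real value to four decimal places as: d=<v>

d^4_{3,2}(β=0.9334) via Wigner's sum:
Half-angle: c=0.893058, s=0.449942. N=√(5040·1·720·2)=2693.993318
k∈{0,1} keeps every argument non-negative
  k=0: (−1)^1·2693.9933/(720)·0.8931^7·0.4499^1 = -0.762742
  k=1: (−1)^2·2693.9933/(240)·0.8931^5·0.4499^3 = +0.580834
d^4_{3,2}(0.9334) = -0.762742 +0.580834 = -0.181908

d=-0.1819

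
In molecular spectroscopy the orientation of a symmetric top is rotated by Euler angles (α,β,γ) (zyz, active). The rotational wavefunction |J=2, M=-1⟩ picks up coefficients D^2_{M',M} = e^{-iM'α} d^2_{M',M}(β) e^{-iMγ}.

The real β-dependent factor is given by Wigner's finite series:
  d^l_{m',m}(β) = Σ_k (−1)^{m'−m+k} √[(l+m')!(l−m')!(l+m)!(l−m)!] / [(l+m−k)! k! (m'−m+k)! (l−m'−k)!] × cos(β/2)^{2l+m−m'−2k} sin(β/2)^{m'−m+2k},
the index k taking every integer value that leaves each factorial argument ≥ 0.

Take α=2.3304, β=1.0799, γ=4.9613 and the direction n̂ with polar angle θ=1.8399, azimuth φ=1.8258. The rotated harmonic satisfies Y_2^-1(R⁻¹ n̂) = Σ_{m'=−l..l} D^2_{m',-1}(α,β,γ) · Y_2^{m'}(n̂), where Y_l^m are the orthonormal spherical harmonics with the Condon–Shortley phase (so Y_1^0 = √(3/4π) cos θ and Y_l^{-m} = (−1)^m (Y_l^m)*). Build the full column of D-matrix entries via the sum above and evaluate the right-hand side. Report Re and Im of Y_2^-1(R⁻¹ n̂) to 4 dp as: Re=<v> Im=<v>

Need the full column D^2_{m',-1} for m'=−2..2 at α=2.3304, β=1.0799, γ=4.9613.
cos(β/2)=0.857734, sin(β/2)=0.514093
d^2_{-2,-1}: single k=1 term ⇒ +0.648829;  D = -0.636239-0.127199i
d^2_{-1,-1}: k∈[0..1] ⇒ +0.541267 -0.583325 = -0.042058;  D = -0.022422-0.035583i
d^2_{0,-1}: k∈[0..1] ⇒ -0.794650 +0.285466 = -0.509184;  D = -0.125437+0.493492i
d^2_{1,-1}: k∈[0..1] ⇒ +0.583325 -0.069850 = +0.513475;  D = -0.447958+0.250977i
d^2_{2,-1}: single k=0 term ⇒ -0.233082;  D = -0.222637-0.068992i
Y_2^{m'}(θ=1.8399,φ=1.8258) and Σ D·Y over m':
  (-0.6362-0.1272i)·(-0.3133+0.1752i)  (-0.0224-0.0356i)·(+0.0499+0.1916i)  (-0.1254+0.4935i)·(-0.2485+0.0000i)  (-0.4480+0.2510i)·(-0.0499+0.1916i)  (-0.2226-0.0690i)·(-0.3133-0.1752i)
Y_2^-1(R⁻¹ n̂) = +0.290433-0.238092i

Re=0.2904 Im=-0.2381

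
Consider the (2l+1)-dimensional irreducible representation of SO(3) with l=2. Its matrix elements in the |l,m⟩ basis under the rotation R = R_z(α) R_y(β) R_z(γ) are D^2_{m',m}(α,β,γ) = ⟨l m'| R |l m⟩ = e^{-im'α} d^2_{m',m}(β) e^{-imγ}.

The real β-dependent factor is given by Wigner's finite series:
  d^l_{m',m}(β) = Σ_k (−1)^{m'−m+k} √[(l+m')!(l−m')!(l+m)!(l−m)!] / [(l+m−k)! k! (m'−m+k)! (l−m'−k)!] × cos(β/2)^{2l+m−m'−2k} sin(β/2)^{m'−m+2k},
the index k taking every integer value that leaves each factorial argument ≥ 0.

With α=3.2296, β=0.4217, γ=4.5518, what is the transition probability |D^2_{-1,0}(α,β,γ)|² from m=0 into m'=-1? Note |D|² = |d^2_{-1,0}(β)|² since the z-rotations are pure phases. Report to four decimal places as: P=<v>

P=0.2092

First d^2_{-1,0}(β=0.4217), then the phase factors e^{-i(-1)α} and e^{-i(0)γ}:
With c≡cos(β/2)=0.977853 and s≡sin(β/2)=0.209291, N=[1·6·2·2]^{1/2}=4.898979
The bounds max(0,m−m')=1 and min(l+m,l−m')=2 give 2 terms
  k=1: (−1)^0·4.8990/(2)·0.9779^3·0.2093^1 = +0.479344
  k=2: (−1)^1·4.8990/(2)·0.9779^1·0.2093^3 = -0.021958
d^2_{-1,0}(0.4217) = +0.479344 -0.021958 = +0.457386
|D^2_{-1,0}|² = |d^2_{-1,0}(β)|² = (+0.457386)² = 0.209202 (the z-rotation phases have unit modulus)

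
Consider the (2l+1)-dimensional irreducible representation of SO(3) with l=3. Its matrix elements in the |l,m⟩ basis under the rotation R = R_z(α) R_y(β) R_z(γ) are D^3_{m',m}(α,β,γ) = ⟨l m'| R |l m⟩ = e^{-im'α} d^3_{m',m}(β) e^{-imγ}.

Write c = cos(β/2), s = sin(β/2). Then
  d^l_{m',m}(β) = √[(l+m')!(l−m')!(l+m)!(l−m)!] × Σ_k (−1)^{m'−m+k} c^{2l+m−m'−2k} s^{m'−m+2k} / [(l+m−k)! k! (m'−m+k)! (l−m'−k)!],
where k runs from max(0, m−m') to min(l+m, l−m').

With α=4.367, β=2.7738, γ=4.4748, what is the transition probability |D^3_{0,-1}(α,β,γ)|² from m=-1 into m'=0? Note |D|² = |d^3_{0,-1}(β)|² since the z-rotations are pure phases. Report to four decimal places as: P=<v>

Split into d^3_{0,-1}(β=2.7738) × two z-phases.
Half-angle: c=0.182862, s=0.983139. N=√(6·6·2·24)=41.569219
k∈{0,1,2} keeps every argument non-negative
  k=0: (−1)^1·41.5692/(12)·0.1829^5·0.9831^1 = -0.000696
  k=1: (−1)^2·41.5692/(4)·0.1829^3·0.9831^3 = +0.060384
  k=2: (−1)^3·41.5692/(12)·0.1829^1·0.9831^5 = -0.581818
d^3_{0,-1}(2.7738) = -0.000696 +0.060384 -0.581818 = -0.522130
|D^3_{0,-1}|² = |d^3_{0,-1}(β)|² = (-0.522130)² = 0.272620 (the z-rotation phases have unit modulus)

P=0.2726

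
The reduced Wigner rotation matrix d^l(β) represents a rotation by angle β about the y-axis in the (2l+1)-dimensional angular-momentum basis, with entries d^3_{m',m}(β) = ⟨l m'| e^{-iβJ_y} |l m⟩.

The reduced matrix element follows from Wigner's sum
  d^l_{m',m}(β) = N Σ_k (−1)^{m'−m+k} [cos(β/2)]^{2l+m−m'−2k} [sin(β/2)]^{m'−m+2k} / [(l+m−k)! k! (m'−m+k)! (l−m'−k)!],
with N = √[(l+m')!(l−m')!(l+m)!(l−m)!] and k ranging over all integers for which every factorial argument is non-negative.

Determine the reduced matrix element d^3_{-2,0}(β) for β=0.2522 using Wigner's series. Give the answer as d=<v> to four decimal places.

d=0.0826

d^3_{-2,0}(β=0.2522) via Wigner's sum:
c=cos(0.2522/2)=0.992060, s=sin(0.2522/2)=0.125766; N=√[1·120·6·6]=65.726707
k: max(0,(0)−(-2))=2 … min(3+(0),3−(-2))=3
  k=2: (−1)^0·65.7267/(12)·0.9921^4·0.1258^2 = +0.083915
  k=3: (−1)^1·65.7267/(12)·0.9921^2·0.1258^4 = -0.001349
d^3_{-2,0}(0.2522) = +0.083915 -0.001349 = +0.082566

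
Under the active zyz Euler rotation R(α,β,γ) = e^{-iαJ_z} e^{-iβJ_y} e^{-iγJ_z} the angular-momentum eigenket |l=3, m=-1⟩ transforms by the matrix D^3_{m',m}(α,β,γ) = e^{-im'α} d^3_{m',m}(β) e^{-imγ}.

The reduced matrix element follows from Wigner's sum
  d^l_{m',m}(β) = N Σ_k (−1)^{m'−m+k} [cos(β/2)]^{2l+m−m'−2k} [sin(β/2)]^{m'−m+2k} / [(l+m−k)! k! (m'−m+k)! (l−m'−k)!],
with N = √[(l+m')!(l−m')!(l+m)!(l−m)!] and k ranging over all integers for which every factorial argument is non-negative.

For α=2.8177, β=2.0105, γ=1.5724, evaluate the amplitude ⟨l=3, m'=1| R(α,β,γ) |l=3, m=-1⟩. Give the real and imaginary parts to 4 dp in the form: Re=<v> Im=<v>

Re=-0.1447 Im=0.4287

D^3_{1,-1}(2.8177,2.0105,1.5724) = e^{-i·1·2.8177}·d^3_{1,-1}(2.0105)·e^{-i·-1·1.5724}. Compute d first:
Half-angle: c=0.535877, s=0.844296. N=√(24·2·2·24)=48.000000
k: max(0,(-1)−(1))=0 … min(3+(-1),3−(1))=2
  k=0: (−1)^2·48.0000/(8)·0.5359^4·0.8443^2 = +0.352697
  k=1: (−1)^3·48.0000/(6)·0.5359^2·0.8443^4 = -1.167345
  k=2: (−1)^4·48.0000/(48)·0.5359^0·0.8443^6 = +0.362217
d^3_{1,-1}(2.0105) = +0.352697 -1.167345 +0.362217 = -0.452432
Phases: e^{-i·(1)·2.8177}=-0.948004-0.318259i, e^{-i·(-1)·1.5724}=-0.001604+0.999999i ⇒ D=-0.144678+0.428676i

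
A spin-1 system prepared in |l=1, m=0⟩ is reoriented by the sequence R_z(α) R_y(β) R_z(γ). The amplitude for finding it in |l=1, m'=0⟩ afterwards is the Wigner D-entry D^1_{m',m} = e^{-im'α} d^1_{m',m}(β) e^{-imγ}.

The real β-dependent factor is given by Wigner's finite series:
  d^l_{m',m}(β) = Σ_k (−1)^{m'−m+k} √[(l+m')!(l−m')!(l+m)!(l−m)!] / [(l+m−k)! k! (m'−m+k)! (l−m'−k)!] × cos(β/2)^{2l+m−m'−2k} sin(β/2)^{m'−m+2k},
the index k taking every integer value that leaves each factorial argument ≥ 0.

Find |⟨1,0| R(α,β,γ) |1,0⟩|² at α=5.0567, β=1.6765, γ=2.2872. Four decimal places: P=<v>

D^1_{0,0}(5.0567,1.6765,2.2872) = e^{-i·0·5.0567}·d^1_{0,0}(1.6765)·e^{-i·0·2.2872}. Compute d first:
With c≡cos(β/2)=0.668765 and s≡sin(β/2)=0.743474, N=[1·1·1·1]^{1/2}=1.000000
Admissible k: 0..1 (factorial args all ≥0)
  k=0: (−1)^0·1.0000/(1)·0.6688^2·0.7435^0 = +0.447247
  k=1: (−1)^1·1.0000/(1)·0.6688^0·0.7435^2 = -0.552753
d^1_{0,0}(1.6765) = +0.447247 -0.552753 = -0.105507
|D^1_{0,0}|² = |d^1_{0,0}(β)|² = (-0.105507)² = 0.011132 (the z-rotation phases have unit modulus)

P=0.0111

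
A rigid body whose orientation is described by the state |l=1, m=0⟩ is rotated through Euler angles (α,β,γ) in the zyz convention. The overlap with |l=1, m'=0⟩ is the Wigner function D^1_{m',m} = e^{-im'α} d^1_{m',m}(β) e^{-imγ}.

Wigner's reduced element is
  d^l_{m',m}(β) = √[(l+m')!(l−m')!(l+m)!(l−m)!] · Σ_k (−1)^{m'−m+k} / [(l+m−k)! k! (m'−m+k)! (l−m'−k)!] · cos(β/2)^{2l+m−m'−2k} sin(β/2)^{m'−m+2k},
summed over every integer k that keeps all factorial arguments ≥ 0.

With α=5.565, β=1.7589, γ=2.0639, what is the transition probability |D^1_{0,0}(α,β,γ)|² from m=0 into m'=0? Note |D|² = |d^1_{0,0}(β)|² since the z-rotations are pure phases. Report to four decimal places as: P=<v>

D^1_{0,0}(5.565,1.7589,2.0639) = e^{-i·0·5.565}·d^1_{0,0}(1.7589)·e^{-i·0·2.0639}. Compute d first:
c=cos(1.7589/2)=0.637575, s=sin(1.7589/2)=0.770388; N=√[1·1·1·1]=1.000000
Admissible k: 0..1 (factorial args all ≥0)
  k=0: (−1)^0·1.0000/(1)·0.6376^2·0.7704^0 = +0.406502
  k=1: (−1)^1·1.0000/(1)·0.6376^0·0.7704^2 = -0.593498
d^1_{0,0}(1.7589) = +0.406502 -0.593498 = -0.186996
|D^1_{0,0}|² = |d^1_{0,0}(β)|² = (-0.186996)² = 0.034968 (the z-rotation phases have unit modulus)

P=0.0350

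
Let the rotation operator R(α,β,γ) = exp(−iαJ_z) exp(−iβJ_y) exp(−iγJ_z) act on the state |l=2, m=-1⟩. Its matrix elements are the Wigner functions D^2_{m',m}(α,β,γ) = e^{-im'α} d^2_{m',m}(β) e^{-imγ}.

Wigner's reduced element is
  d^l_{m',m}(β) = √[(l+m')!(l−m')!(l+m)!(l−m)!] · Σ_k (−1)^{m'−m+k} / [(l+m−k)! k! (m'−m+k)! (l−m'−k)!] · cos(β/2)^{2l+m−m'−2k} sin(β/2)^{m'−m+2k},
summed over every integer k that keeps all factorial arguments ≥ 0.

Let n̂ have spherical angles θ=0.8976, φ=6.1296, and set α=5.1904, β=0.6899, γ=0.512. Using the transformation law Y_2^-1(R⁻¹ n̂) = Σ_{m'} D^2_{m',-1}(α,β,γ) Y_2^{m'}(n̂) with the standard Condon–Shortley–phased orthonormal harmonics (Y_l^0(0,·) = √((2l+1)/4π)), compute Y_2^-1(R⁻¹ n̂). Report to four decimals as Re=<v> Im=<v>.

Need the full column D^2_{m',-1} for m'=−2..2 at α=5.1904, β=0.6899, γ=0.512.
cos(β/2)=0.941092, sin(β/2)=0.338150
d^2_{-2,-1}: single k=1 term ⇒ +0.563684;  D = -0.057830-0.560710i
d^2_{-1,-1}: k∈[0..1] ⇒ +0.784384 -0.303811 = +0.480573;  D = +0.401775-0.263681i
d^2_{0,-1}: k∈[0..1] ⇒ -0.690369 +0.089132 = -0.601237;  D = -0.524138-0.294559i
d^2_{1,-1}: k∈[0..1] ⇒ +0.303811 -0.013075 = +0.290736;  D = -0.009880+0.290568i
d^2_{2,-1}: single k=0 term ⇒ -0.072776;  D = +0.065719-0.031263i
Y_2^{m'}(θ=0.8976,φ=6.1296) and Σ D·Y over m':
  (-0.0578-0.5607i)·(+0.2251+0.0714i)  (+0.4018-0.2637i)·(+0.3722+0.0576i)  (-0.5241-0.2946i)·(+0.0524+0.0000i)  (-0.0099+0.2906i)·(-0.3722+0.0576i)  (+0.0657-0.0313i)·(+0.2251-0.0714i)
Y_2^-1(R⁻¹ n̂) = +0.163748-0.341183i

Re=0.1637 Im=-0.3412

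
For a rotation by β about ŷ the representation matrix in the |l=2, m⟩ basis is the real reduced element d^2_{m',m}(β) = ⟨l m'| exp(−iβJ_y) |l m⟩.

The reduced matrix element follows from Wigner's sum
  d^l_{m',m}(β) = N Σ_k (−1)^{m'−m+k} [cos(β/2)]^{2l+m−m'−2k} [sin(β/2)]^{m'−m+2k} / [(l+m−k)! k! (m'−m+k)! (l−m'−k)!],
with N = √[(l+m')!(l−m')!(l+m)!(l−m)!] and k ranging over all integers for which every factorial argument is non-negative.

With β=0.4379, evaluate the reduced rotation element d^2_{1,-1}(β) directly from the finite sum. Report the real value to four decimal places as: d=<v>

d^2_{1,-1}(β=0.4379) via Wigner's sum:
c=cos(0.4379/2)=0.976126, s=sin(0.4379/2)=0.217205; N=√[6·1·1·6]=6.000000
The bounds max(0,m−m')=0 and min(l+m,l−m')=1 give 2 terms
  k=0: (−1)^2·6.0000/(2)·0.9761^2·0.2172^2 = +0.134857
  k=1: (−1)^3·6.0000/(6)·0.9761^0·0.2172^4 = -0.002226
d^2_{1,-1}(0.4379) = +0.134857 -0.002226 = +0.132631

d=0.1326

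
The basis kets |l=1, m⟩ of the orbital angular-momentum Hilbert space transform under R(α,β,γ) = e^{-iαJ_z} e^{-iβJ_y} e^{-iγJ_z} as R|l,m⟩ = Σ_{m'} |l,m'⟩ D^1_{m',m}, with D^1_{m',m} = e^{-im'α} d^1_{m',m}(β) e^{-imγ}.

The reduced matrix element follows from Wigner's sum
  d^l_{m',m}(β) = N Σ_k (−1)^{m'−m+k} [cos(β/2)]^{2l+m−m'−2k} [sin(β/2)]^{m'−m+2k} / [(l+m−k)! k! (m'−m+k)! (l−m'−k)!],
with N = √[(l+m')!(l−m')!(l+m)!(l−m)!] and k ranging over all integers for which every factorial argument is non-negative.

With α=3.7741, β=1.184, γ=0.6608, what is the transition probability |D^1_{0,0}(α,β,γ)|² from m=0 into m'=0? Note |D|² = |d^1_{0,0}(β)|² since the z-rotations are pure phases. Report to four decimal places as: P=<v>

D^1_{0,0}(3.7741,1.184,0.6608) = e^{-i·0·3.7741}·d^1_{0,0}(1.184)·e^{-i·0·0.6608}. Compute d first:
With c≡cos(β/2)=0.829826 and s≡sin(β/2)=0.558022, N=[1·1·1·1]^{1/2}=1.000000
Admissible k: 0..1 (factorial args all ≥0)
  k=0: (−1)^0·1.0000/(1)·0.8298^2·0.5580^0 = +0.688612
  k=1: (−1)^1·1.0000/(1)·0.8298^0·0.5580^2 = -0.311388
d^1_{0,0}(1.184) = +0.688612 -0.311388 = +0.377223
|D^1_{0,0}|² = |d^1_{0,0}(β)|² = (+0.377223)² = 0.142297 (the z-rotation phases have unit modulus)

P=0.1423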